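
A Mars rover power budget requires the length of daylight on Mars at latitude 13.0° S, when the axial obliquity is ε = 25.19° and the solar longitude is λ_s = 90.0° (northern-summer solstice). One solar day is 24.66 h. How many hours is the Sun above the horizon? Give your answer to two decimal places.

11.48 h

Solar declination: sin δ = sin ε · sin λ_s = sin 25.19° × sin 90.0° = 0.42562, so δ = +25.190°.
cos H₀ = −tan φ · tan δ = −tan(-13.0°) × tan(+25.190°) = 0.1086, so H₀ = 1.4620 rad = 83.77°.
Daylight = 2H₀/(2π) × 24.66 h = (1.4620/π) × 24.66 = 11.48 h.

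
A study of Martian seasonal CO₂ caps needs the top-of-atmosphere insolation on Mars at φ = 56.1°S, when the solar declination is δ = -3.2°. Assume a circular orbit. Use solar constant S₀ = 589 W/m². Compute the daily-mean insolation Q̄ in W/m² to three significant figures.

Q̄ ≈ 118 W/m²

cos H₀ = −tan(-56.1°) tan(-3.200°) = -0.0832, H₀ = 1.6541 rad.
Bracket: H₀ sin φ sin δ + cos φ cos δ sin H₀ = 1.6541×-0.83001×-0.05582 + 0.55775×0.99844×0.99653 = 0.076636 + 0.554948 = 0.631584.
Q̄ = (S₀/π) × [bracket] = (589/π) × 0.631584 = 118.4 W/m².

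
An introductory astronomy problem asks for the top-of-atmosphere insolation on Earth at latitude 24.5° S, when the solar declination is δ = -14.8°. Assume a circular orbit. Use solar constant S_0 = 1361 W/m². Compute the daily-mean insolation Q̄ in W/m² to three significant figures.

Q̄ ≈ 456 W/m²

cos h₀ = −tan(-24.5°) tan(-14.800°) = -0.1204, h₀ = 1.6915 rad.
Bracket: h₀ sin ϕ sin δ + cos ϕ cos δ sin h₀ = 1.6915×-0.41469×-0.25545 + 0.90996×0.96682×0.99272 = 0.179185 + 0.873363 = 1.052548.
Q̄ = (S_0/π) × [bracket] = (1361/π) × 1.052548 = 456.0 W/m².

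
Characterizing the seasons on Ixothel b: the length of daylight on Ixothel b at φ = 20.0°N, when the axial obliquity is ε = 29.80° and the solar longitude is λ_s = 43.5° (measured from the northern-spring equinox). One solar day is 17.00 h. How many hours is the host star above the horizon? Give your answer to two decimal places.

Solar declination: sin δ = sin ε · sin λ_s = sin 29.80° × sin 43.5° = 0.34209, so δ = +20.005°.
cos H₀ = −tan φ · tan δ = −tan(+20.0°) × tan(+20.005°) = -0.1325, so H₀ = 1.7037 rad = 97.61°.
Daylight = 2H₀/(2π) × 17.00 h = (1.7037/π) × 17.00 = 9.22 h.

9.22 h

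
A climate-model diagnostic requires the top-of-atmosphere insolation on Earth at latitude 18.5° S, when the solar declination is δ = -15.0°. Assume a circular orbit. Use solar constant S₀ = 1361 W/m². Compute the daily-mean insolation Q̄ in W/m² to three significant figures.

cos H₀ = −tan(-18.5°) tan(-15.000°) = -0.0897, H₀ = 1.6606 rad.
Bracket: H₀ sin φ sin δ + cos φ cos δ sin H₀ = 1.6606×-0.31730×-0.25882 + 0.94832×0.96593×0.99597 = 0.136374 + 0.912319 = 1.048693.
Q̄ = (S₀/π) × [bracket] = (1361/π) × 1.048693 = 454.3 W/m².

Q̄ ≈ 454 W/m²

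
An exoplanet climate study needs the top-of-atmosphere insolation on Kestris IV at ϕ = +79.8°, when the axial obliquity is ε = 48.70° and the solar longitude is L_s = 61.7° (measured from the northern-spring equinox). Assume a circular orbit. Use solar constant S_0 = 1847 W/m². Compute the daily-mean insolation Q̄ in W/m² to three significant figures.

Solar declination: sin δ = sin ε · sin L_s = sin 48.70° × sin 61.7° = 0.66147, so δ = +41.412°.
cos h₀ = −tan(+79.8°) tan(+41.412°) = -4.9019 ≤ −1 ⇒ polar day, h₀ = π.
Bracket: h₀ sin ϕ sin δ + cos ϕ cos δ sin h₀ = 3.1416×0.98420×0.66147 + 0.17708×0.74997×0.00000 = 2.045241 + 0.000000 = 2.045241.
Q̄ = (S_0/π) × [bracket] = (1847/π) × 2.045241 = 1202 W/m².

Q̄ ≈ 1.20e+03 W/m²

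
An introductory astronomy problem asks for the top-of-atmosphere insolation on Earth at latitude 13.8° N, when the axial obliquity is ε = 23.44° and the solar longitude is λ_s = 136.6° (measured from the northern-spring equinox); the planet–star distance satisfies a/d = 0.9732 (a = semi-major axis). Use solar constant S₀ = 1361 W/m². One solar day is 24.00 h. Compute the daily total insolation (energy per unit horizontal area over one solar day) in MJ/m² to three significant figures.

36.8 MJ/m²

Solar declination: sin δ = sin ε · sin λ_s = sin 23.44° × sin 136.6° = 0.27332, so δ = +15.862°.
cos H₀ = −tan(+13.8°) tan(+15.862°) = -0.0698, H₀ = 1.6406 rad.
Bracket: H₀ sin φ sin δ + cos φ cos δ sin H₀ = 1.6406×0.23853×0.27332 + 0.97113×0.96192×0.99756 = 0.106959 + 0.931870 = 1.038829.
Inverse-square distance factor (a/d)² = 0.9732² = 0.947118.
Q̄ = (S₀/π) × 0.947118 × [bracket] = (1361/π) × 0.947118 × 1.038829 = 426.24 W/m².
Daily total = Q̄ × 24.00 h × 3600 s/h = 426.24 × 24.00 × 3600 / 10⁶ = 36.83 MJ/m².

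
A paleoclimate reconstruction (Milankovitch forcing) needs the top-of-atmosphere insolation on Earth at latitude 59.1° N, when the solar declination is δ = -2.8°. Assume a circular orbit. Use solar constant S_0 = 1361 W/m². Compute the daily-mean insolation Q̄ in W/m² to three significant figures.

Q̄ ≈ 194 W/m²

cos h₀ = −tan(+59.1°) tan(-2.800°) = 0.0817, h₀ = 1.4890 rad.
Bracket: h₀ sin ϕ sin δ + cos ϕ cos δ sin h₀ = 1.4890×0.85806×-0.04885 + 0.51354×0.99881×0.99666 = -0.062413 + 0.511216 = 0.448803.
Q̄ = (S_0/π) × [bracket] = (1361/π) × 0.448803 = 194.4 W/m².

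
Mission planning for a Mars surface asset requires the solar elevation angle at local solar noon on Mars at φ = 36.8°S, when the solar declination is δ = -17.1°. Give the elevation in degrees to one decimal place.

70.3°

At local noon the hour angle is zero, so the zenith angle equals |φ − δ| = |-36.8° − (-17.100°)| = 19.700°.
Elevation = 90° − 19.700° = 70.3°.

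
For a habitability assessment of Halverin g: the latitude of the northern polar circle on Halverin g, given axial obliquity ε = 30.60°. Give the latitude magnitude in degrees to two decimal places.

The polar circle is the lowest latitude that experiences at least one full rotation of continuous daylight at the northern-summer solstice; it lies at |ϕ| = 90° − ε = 90° − 30.60° = 59.40°.

59.40°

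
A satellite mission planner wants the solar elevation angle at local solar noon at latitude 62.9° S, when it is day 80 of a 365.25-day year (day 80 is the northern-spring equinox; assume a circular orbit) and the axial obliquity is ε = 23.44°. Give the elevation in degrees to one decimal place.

Solar longitude: λ_s = 360° × (80 − 80)/365.25 = 0.000°.
sin δ = sin 23.44° × sin 0.000° = 0.00000, so δ = +0.000°.
At local noon the hour angle is zero, so the zenith angle equals |φ − δ| = |-62.9° − (+0.000°)| = 62.900°.
Elevation = 90° − 62.900° = 27.1°.

27.1°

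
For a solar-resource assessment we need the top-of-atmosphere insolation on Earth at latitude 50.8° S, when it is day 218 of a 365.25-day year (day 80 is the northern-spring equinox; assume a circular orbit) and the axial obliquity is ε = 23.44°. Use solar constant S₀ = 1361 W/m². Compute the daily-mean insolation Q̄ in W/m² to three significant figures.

Q̄ ≈ 134 W/m²

Solar longitude: λ_s = 360° × (218 − 80)/365.25 = 136.016°.
sin δ = sin 23.44° × sin 136.016° = 0.27625, so δ = +16.036°.
cos H₀ = −tan(-50.8°) tan(+16.036°) = 0.3524, H₀ = 1.2106 rad.
Bracket: H₀ sin φ sin δ + cos φ cos δ sin H₀ = 1.2106×-0.77494×0.27625 + 0.63203×0.96109×0.93584 = -0.259162 + 0.568465 = 0.309303.
Q̄ = (S₀/π) × [bracket] = (1361/π) × 0.309303 = 134.0 W/m².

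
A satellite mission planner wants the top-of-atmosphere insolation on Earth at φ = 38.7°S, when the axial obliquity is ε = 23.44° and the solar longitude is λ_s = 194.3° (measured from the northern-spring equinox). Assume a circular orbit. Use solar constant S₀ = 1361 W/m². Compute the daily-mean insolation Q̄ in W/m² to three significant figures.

Solar declination: sin δ = sin ε · sin λ_s = sin 23.44° × sin 194.3° = -0.09825, so δ = -5.639°.
cos H₀ = −tan(-38.7°) tan(-5.639°) = -0.0791, H₀ = 1.6500 rad.
Bracket: H₀ sin φ sin δ + cos φ cos δ sin H₀ = 1.6500×-0.62524×-0.09825 + 0.78043×0.99516×0.99687 = 0.101359 + 0.774222 = 0.875581.
Q̄ = (S₀/π) × [bracket] = (1361/π) × 0.875581 = 379.3 W/m².

Q̄ ≈ 379 W/m²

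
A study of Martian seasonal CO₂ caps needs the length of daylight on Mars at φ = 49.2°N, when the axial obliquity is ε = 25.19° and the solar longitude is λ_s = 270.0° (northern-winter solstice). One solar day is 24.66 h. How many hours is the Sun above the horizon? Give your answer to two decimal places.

Solar declination: sin δ = sin ε · sin λ_s = sin 25.19° × sin 270.0° = -0.42562, so δ = -25.190°.
cos H₀ = −tan φ · tan δ = −tan(+49.2°) × tan(-25.190°) = 0.5449, so H₀ = 0.9945 rad = 56.98°.
Daylight = 2H₀/(2π) × 24.66 h = (0.9945/π) × 24.66 = 7.81 h.

7.81 h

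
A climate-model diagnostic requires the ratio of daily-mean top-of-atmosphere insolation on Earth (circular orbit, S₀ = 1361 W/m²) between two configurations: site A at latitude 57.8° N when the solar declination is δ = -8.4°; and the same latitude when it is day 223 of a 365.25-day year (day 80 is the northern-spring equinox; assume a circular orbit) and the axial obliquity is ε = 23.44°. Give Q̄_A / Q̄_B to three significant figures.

Q̄_A / Q̄_B ≈ 0.389

— Configuration A (φ=+57.8°):
cos H₀ = −tan(+57.8°) tan(-8.400°) = 0.2345, H₀ = 1.3341 rad.
Bracket: H₀ sin φ sin δ + cos φ cos δ sin H₀ = 1.3341×0.84619×-0.14608 + 0.53288×0.98927×0.97212 = -0.164910 + 0.512465 = 0.347555.
Q̄ = (S₀/π) × [bracket] = (1361/π) × 0.347555 = 150.57 W/m².
— Configuration B (φ=+57.8°):
Solar longitude: λ_s = 360° × (223 − 80)/365.25 = 140.945°.
sin δ = sin 23.44° × sin 140.945° = 0.25064, so δ = +14.515°.
cos H₀ = −tan(+57.8°) tan(+14.515°) = -0.4111, H₀ = 1.9945 rad.
Bracket: H₀ sin φ sin δ + cos φ cos δ sin H₀ = 1.9945×0.84619×0.25064 + 0.53288×0.96808×0.91158 = 0.423012 + 0.470257 = 0.893269.
Q̄ = (S₀/π) × [bracket] = (1361/π) × 0.893269 = 386.98 W/m².
Ratio Q̄_A / Q̄_B = 150.57 / 386.98 = 0.3891.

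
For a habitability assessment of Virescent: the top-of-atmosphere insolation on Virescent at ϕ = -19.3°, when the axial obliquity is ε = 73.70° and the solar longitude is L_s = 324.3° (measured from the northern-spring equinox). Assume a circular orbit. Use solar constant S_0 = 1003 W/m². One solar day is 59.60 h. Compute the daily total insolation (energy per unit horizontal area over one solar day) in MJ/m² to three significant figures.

Solar declination: sin δ = sin ε · sin L_s = sin 73.70° × sin 324.3° = -0.56009, so δ = -34.062°.
cos h₀ = −tan(-19.3°) tan(-34.062°) = -0.2368, h₀ = 1.8098 rad.
Bracket: h₀ sin ϕ sin δ + cos ϕ cos δ sin h₀ = 1.8098×-0.33051×-0.56009 + 0.94380×0.82843×0.97157 = 0.335022 + 0.759644 = 1.094666.
Q̄ = (S_0/π) × [bracket] = (1003/π) × 1.094666 = 349.49 W/m².
Daily total = Q̄ × 59.60 h × 3600 s/h = 349.49 × 59.60 × 3600 / 10⁶ = 74.99 MJ/m².

75.0 MJ/m²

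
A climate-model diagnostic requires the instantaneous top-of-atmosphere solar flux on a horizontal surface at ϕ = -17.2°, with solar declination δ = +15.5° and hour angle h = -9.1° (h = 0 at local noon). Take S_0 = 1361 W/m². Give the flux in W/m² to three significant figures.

cos θ_z = sin ϕ sin δ + cos ϕ cos δ cos h = -0.079025 + 0.908949 = 0.829924.
Flux = S_0 · cos θ_z = 1361 × 0.829924 = 1130 W/m².

1.13e+03 W/m²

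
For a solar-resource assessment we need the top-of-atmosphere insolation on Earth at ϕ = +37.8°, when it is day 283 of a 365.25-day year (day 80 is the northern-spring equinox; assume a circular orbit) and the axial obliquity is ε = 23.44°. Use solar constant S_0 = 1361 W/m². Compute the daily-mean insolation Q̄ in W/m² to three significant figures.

Solar longitude: L_s = 360° × (283 − 80)/365.25 = 200.082°.
sin δ = sin 23.44° × sin 200.082° = -0.13659, so δ = -7.850°.
cos h₀ = −tan(+37.8°) tan(-7.850°) = 0.1070, h₀ = 1.4636 rad.
Bracket: h₀ sin ϕ sin δ + cos ϕ cos δ sin h₀ = 1.4636×0.61291×-0.13659 + 0.79016×0.99063×0.99426 = -0.122529 + 0.778263 = 0.655734.
Q̄ = (S_0/π) × [bracket] = (1361/π) × 0.655734 = 284.1 W/m².

Q̄ ≈ 284 W/m²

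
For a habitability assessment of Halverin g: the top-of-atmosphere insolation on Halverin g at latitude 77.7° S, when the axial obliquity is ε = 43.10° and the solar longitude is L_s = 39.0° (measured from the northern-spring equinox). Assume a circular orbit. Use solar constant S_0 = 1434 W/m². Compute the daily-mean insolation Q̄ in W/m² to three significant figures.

Solar declination: sin δ = sin ε · sin L_s = sin 43.10° × sin 39.0° = 0.43000, so δ = +25.467°.
cos h₀ = −tan(-77.7°) tan(+25.467°) = 2.1844 ≥ 1 ⇒ polar night, h₀ = 0 and Q̄ = 0.

Q̄ ≈ 0.00 W/m²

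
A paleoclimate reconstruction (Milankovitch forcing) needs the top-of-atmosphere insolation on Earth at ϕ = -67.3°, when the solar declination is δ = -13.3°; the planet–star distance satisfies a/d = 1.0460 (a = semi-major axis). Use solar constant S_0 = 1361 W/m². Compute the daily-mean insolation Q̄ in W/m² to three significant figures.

Q̄ ≈ 365 W/m²

cos h₀ = −tan(-67.3°) tan(-13.300°) = -0.5651, h₀ = 2.1714 rad.
Bracket: h₀ sin ϕ sin δ + cos ϕ cos δ sin h₀ = 2.1714×-0.92254×-0.23005 + 0.38591×0.97318×0.82502 = 0.460837 + 0.309844 = 0.770681.
Inverse-square distance factor (a/d)² = 1.0460² = 1.094116.
Q̄ = (S_0/π) × 1.094116 × [bracket] = (1361/π) × 1.094116 × 0.770681 = 365.3 W/m².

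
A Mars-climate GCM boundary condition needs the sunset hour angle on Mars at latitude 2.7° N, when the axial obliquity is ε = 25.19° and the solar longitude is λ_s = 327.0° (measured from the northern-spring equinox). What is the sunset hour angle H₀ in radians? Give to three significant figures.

Solar declination: sin δ = sin ε · sin λ_s = sin 25.19° × sin 327.0° = -0.23181, so δ = -13.404°.
cos H₀ = −tan φ · tan δ = −tan(+2.7°) × tan(-13.404°) = 0.0112, so H₀ = 1.5596 rad = 89.36°.

H₀ = 1.56 rad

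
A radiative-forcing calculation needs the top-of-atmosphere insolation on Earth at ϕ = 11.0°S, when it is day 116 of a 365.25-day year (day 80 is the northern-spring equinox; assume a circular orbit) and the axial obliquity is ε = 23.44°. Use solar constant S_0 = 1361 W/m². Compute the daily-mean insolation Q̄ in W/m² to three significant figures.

Solar longitude: L_s = 360° × (116 − 80)/365.25 = 35.483°.
sin δ = sin 23.44° × sin 35.483° = 0.23090, so δ = +13.350°.
cos h₀ = −tan(-11.0°) tan(+13.350°) = 0.0461, h₀ = 1.5247 rad.
Bracket: h₀ sin ϕ sin δ + cos ϕ cos δ sin h₀ = 1.5247×-0.19081×0.23090 + 0.98163×0.97298×0.99894 = -0.067175 + 0.954094 = 0.886919.
Q̄ = (S_0/π) × [bracket] = (1361/π) × 0.886919 = 384.2 W/m².

Q̄ ≈ 384 W/m²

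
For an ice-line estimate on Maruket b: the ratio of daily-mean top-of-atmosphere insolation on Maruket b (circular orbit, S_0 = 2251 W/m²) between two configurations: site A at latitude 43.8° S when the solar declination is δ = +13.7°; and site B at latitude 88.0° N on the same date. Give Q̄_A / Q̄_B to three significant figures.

Q̄_A / Q̄_B ≈ 0.623

— Configuration A (ϕ=-43.8°):
cos h₀ = −tan(-43.8°) tan(+13.700°) = 0.2338, h₀ = 1.3348 rad.
Bracket: h₀ sin ϕ sin δ + cos ϕ cos δ sin h₀ = 1.3348×-0.69214×0.23684 + 0.72176×0.97155×0.97229 = -0.218809 + 0.681795 = 0.462986.
Q̄ = (S_0/π) × [bracket] = (2251/π) × 0.462986 = 331.74 W/m².
— Configuration B (ϕ=+88.0°):
cos h₀ = −tan(+88.0°) tan(+13.700°) = -6.9808 ≤ −1 ⇒ polar day, h₀ = π.
Bracket: h₀ sin ϕ sin δ + cos ϕ cos δ sin h₀ = 3.1416×0.99939×0.23684 + 0.03490×0.97155×0.00000 = 0.743603 + 0.000000 = 0.743603.
Q̄ = (S_0/π) × [bracket] = (2251/π) × 0.743603 = 532.80 W/m².
Ratio Q̄_A / Q̄_B = 331.74 / 532.80 = 0.6226.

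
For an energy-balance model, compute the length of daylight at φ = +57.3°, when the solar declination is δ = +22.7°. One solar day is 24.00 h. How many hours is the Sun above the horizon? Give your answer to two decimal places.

cos H₀ = −tan φ · tan δ = −tan(+57.3°) × tan(+22.700°) = -0.6516, so H₀ = 2.2805 rad = 130.66°.
Daylight = 2H₀/(2π) × 24.00 h = (2.2805/π) × 24.00 = 17.42 h.

17.42 h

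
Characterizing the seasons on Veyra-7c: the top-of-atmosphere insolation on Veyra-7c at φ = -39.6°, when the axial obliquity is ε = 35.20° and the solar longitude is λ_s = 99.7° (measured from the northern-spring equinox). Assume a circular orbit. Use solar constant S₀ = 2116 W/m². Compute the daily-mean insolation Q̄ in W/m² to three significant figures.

Solar declination: sin δ = sin ε · sin λ_s = sin 35.20° × sin 99.7° = 0.56819, so δ = +34.624°.
cos H₀ = −tan(-39.6°) tan(+34.624°) = 0.5712, H₀ = 0.9628 rad.
Bracket: H₀ sin φ sin δ + cos φ cos δ sin H₀ = 0.9628×-0.63742×0.56819 + 0.77051×0.82290×0.82080 = -0.348703 + 0.520430 = 0.171727.
Q̄ = (S₀/π) × [bracket] = (2116/π) × 0.171727 = 115.7 W/m².

Q̄ ≈ 116 W/m²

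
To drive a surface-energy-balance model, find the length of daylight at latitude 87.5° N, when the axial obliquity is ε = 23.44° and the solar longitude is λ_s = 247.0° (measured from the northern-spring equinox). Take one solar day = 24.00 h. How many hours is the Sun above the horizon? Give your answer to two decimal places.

0.00 h

Solar declination: sin δ = sin ε · sin λ_s = sin 23.44° × sin 247.0° = -0.36617, so δ = -21.479°.
cos H₀ = −tan φ · tan δ = 9.0125 ≥ 1, so the Sun never rises (polar night) and H₀ = 0.
Daylight = 2H₀/(2π) × 24.00 h = (0.0000/π) × 24.00 = 0.00 h.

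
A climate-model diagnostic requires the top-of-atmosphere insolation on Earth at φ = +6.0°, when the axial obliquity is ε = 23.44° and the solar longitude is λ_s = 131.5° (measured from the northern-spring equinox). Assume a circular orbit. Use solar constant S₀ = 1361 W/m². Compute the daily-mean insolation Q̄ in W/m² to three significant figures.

Solar declination: sin δ = sin ε · sin λ_s = sin 23.44° × sin 131.5° = 0.29793, so δ = +17.333°.
cos H₀ = −tan(+6.0°) tan(+17.333°) = -0.0328, H₀ = 1.6036 rad.
Bracket: H₀ sin φ sin δ + cos φ cos δ sin H₀ = 1.6036×0.10453×0.29793 + 0.99452×0.95459×0.99946 = 0.049940 + 0.948846 = 0.998786.
Q̄ = (S₀/π) × [bracket] = (1361/π) × 0.998786 = 432.7 W/m².

Q̄ ≈ 433 W/m²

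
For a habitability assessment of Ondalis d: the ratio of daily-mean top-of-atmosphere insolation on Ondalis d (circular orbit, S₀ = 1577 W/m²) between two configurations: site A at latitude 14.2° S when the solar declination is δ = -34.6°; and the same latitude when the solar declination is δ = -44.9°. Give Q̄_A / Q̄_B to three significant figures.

Q̄_A / Q̄_B ≈ 1.05

— Configuration A (φ=-14.2°):
cos H₀ = −tan(-14.2°) tan(-34.600°) = -0.1746, H₀ = 1.7463 rad.
Bracket: H₀ sin φ sin δ + cos φ cos δ sin H₀ = 1.7463×-0.24531×-0.56784 + 0.96945×0.82314×0.98465 = 0.243254 + 0.785744 = 1.028998.
Q̄ = (S₀/π) × [bracket] = (1577/π) × 1.028998 = 516.53 W/m².
— Configuration B (φ=-14.2°):
cos H₀ = −tan(-14.2°) tan(-44.900°) = -0.2522, H₀ = 1.8257 rad.
Bracket: H₀ sin φ sin δ + cos φ cos δ sin H₀ = 1.8257×-0.24531×-0.70587 + 0.96945×0.70834×0.96769 = 0.316133 + 0.664513 = 0.980646.
Q̄ = (S₀/π) × [bracket] = (1577/π) × 0.980646 = 492.26 W/m².
Ratio Q̄_A / Q̄_B = 516.53 / 492.26 = 1.049.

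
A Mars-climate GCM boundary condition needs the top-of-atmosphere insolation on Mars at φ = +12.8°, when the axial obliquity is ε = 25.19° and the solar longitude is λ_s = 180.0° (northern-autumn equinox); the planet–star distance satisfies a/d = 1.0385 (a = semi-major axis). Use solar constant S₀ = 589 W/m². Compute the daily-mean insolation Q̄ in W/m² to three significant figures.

Q̄ ≈ 197 W/m²

Solar declination: sin δ = sin ε · sin λ_s = sin 25.19° × sin 180.0° = 0.00000, so δ = +0.000°.
cos H₀ = −tan(+12.8°) tan(+0.000°) = -0.0000, H₀ = 1.5708 rad.
Bracket: H₀ sin φ sin δ + cos φ cos δ sin H₀ = 1.5708×0.22155×0.00000 + 0.97515×1.00000×1.00000 = 0.000000 + 0.975150 = 0.975150.
Inverse-square distance factor (a/d)² = 1.0385² = 1.078482.
Q̄ = (S₀/π) × 1.078482 × [bracket] = (589/π) × 1.078482 × 0.975150 = 197.2 W/m².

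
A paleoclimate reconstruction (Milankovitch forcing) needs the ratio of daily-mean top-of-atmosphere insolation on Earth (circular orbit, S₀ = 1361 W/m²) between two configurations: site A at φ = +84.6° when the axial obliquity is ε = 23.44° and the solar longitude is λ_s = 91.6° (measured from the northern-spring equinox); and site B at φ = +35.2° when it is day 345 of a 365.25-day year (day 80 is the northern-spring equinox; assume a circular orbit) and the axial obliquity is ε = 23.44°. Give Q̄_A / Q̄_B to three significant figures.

Q̄_A / Q̄_B ≈ 2.89

— Configuration A (φ=+84.6°):
Solar declination: sin δ = sin ε · sin λ_s = sin 23.44° × sin 91.6° = 0.39763, so δ = +23.430°.
cos H₀ = −tan(+84.6°) tan(+23.430°) = -4.5845 ≤ −1 ⇒ polar day, H₀ = π.
Bracket: H₀ sin φ sin δ + cos φ cos δ sin H₀ = 3.1416×0.99556×0.39763 + 0.09411×0.91754×0.00000 = 1.243648 + 0.000000 = 1.243648.
Q̄ = (S₀/π) × [bracket] = (1361/π) × 1.243648 = 538.77 W/m².
— Configuration B (φ=+35.2°):
Solar longitude: λ_s = 360° × (345 − 80)/365.25 = 261.191°.
sin δ = sin 23.44° × sin 261.191° = -0.39310, so δ = -23.147°.
cos H₀ = −tan(+35.2°) tan(-23.147°) = 0.3016, H₀ = 1.2645 rad.
Bracket: H₀ sin φ sin δ + cos φ cos δ sin H₀ = 1.2645×0.57643×-0.39310 + 0.81714×0.91950×0.95344 = -0.286529 + 0.716377 = 0.429848.
Q̄ = (S₀/π) × [bracket] = (1361/π) × 0.429848 = 186.22 W/m².
Ratio Q̄_A / Q̄_B = 538.77 / 186.22 = 2.893.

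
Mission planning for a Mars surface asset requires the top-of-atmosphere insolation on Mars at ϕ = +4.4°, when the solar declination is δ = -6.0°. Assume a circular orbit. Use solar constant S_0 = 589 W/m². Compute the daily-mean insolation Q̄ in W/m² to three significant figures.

Q̄ ≈ 184 W/m²

cos h₀ = −tan(+4.4°) tan(-6.000°) = 0.0081, h₀ = 1.5627 rad.
Bracket: h₀ sin ϕ sin δ + cos ϕ cos δ sin h₀ = 1.5627×0.07672×-0.10453 + 0.99705×0.99452×0.99997 = -0.012532 + 0.991556 = 0.979024.
Q̄ = (S_0/π) × [bracket] = (589/π) × 0.979024 = 183.6 W/m².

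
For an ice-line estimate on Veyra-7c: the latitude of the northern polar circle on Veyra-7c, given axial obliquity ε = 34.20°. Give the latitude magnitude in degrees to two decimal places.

The polar circle is the lowest latitude that experiences at least one full rotation of continuous daylight at the northern-summer solstice; it lies at |ϕ| = 90° − ε = 90° − 34.20° = 55.80°.

55.80°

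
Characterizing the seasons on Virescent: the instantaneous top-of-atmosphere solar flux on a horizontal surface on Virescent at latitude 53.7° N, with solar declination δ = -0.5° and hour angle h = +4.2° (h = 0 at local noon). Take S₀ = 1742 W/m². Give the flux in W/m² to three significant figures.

1.02e+03 W/m²

cos θ_z = sin φ sin δ + cos φ cos δ cos h = -0.007033 + 0.590401 = 0.583368.
Flux = S₀ · cos θ_z = 1742 × 0.583368 = 1016 W/m².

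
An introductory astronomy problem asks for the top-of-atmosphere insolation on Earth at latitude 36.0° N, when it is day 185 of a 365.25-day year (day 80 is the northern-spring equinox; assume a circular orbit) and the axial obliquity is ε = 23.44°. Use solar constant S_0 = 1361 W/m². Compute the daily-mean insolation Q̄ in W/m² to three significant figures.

Q̄ ≈ 493 W/m²

Solar longitude: L_s = 360° × (185 − 80)/365.25 = 103.491°.
sin δ = sin 23.44° × sin 103.491° = 0.38681, so δ = +22.756°.
cos h₀ = −tan(+36.0°) tan(+22.756°) = -0.3048, h₀ = 1.8805 rad.
Bracket: h₀ sin ϕ sin δ + cos ϕ cos δ sin h₀ = 1.8805×0.58779×0.38681 + 0.80902×0.92216×0.95243 = 0.427556 + 0.710556 = 1.138112.
Q̄ = (S_0/π) × [bracket] = (1361/π) × 1.138112 = 493.1 W/m².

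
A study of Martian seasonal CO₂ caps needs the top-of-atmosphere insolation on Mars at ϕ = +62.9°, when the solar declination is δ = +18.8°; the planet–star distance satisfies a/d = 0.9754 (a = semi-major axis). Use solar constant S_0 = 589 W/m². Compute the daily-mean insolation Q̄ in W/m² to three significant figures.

Q̄ ≈ 175 W/m²

cos h₀ = −tan(+62.9°) tan(+18.800°) = -0.6653, h₀ = 2.2986 rad.
Bracket: h₀ sin ϕ sin δ + cos ϕ cos δ sin h₀ = 2.2986×0.89021×0.32227 + 0.45554×0.94665×0.74662 = 0.659441 + 0.321970 = 0.981411.
Inverse-square distance factor (a/d)² = 0.9754² = 0.951405.
Q̄ = (S_0/π) × 0.951405 × [bracket] = (589/π) × 0.951405 × 0.981411 = 175.1 W/m².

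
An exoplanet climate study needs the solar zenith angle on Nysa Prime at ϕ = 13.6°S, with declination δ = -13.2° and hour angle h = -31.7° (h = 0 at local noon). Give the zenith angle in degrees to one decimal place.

cos θ_z = sin ϕ sin δ + cos ϕ cos δ cos h = 0.053695 + 0.805106 = 0.858801.
θ_z = arccos(0.858801) = 30.8°.

θ_z = 30.8°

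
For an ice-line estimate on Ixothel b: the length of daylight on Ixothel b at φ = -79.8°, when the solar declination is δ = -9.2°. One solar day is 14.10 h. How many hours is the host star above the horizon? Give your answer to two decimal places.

12.08 h

cos H₀ = −tan φ · tan δ = −tan(-79.8°) × tan(-9.200°) = -0.9002, so H₀ = 2.6909 rad = 154.18°.
Daylight = 2H₀/(2π) × 14.10 h = (2.6909/π) × 14.10 = 12.08 h.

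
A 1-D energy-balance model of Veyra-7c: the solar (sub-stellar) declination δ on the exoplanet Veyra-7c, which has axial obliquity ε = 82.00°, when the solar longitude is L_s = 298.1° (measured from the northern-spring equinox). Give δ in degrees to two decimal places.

sin δ = sin ε · sin L_s = sin 82.00° × sin 298.1° = -0.873542.
δ = arcsin(-0.873542) = -60.87°.

δ = -60.87°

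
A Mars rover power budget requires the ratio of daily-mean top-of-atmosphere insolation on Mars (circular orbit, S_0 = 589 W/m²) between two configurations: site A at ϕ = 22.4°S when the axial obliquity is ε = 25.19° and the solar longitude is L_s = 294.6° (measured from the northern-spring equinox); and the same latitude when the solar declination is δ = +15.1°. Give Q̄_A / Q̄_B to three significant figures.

Q̄_A / Q̄_B ≈ 1.48

— Configuration A (ϕ=-22.4°):
Solar declination: sin δ = sin ε · sin L_s = sin 25.19° × sin 294.6° = -0.38699, so δ = -22.767°.
cos h₀ = −tan(-22.4°) tan(-22.767°) = -0.1730, h₀ = 1.7447 rad.
Bracket: h₀ sin ϕ sin δ + cos ϕ cos δ sin h₀ = 1.7447×-0.38107×-0.38699 + 0.92455×0.92208×0.98492 = 0.257291 + 0.839653 = 1.096944.
Q̄ = (S_0/π) × [bracket] = (589/π) × 1.096944 = 205.66 W/m².
— Configuration B (ϕ=-22.4°):
cos h₀ = −tan(-22.4°) tan(+15.100°) = 0.1112, h₀ = 1.4594 rad.
Bracket: h₀ sin ϕ sin δ + cos ϕ cos δ sin h₀ = 1.4594×-0.38107×0.26050 + 0.92455×0.96547×0.99380 = -0.144873 + 0.887091 = 0.742218.
Q̄ = (S_0/π) × [bracket] = (589/π) × 0.742218 = 139.15 W/m².
Ratio Q̄_A / Q̄_B = 205.66 / 139.15 = 1.478.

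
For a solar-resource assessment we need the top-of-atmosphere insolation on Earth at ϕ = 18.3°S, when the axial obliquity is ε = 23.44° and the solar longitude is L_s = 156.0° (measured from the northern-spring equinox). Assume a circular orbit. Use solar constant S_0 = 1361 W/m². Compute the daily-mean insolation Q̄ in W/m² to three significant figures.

Q̄ ≈ 372 W/m²

Solar declination: sin δ = sin ε · sin L_s = sin 23.44° × sin 156.0° = 0.16180, so δ = +9.311°.
cos h₀ = −tan(-18.3°) tan(+9.311°) = 0.0542, h₀ = 1.5165 rad.
Bracket: h₀ sin ϕ sin δ + cos ϕ cos δ sin h₀ = 1.5165×-0.31399×0.16180 + 0.94943×0.98682×0.99853 = -0.077044 + 0.935539 = 0.858495.
Q̄ = (S_0/π) × [bracket] = (1361/π) × 0.858495 = 371.9 W/m².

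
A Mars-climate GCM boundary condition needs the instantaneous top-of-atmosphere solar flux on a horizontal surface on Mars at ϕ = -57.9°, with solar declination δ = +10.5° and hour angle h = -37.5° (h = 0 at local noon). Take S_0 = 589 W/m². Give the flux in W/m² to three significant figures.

153 W/m²

cos θ_z = sin ϕ sin δ + cos ϕ cos δ cos h = -0.154376 + 0.414527 = 0.260151.
Flux = S_0 · cos θ_z = 589 × 0.260151 = 153.2 W/m².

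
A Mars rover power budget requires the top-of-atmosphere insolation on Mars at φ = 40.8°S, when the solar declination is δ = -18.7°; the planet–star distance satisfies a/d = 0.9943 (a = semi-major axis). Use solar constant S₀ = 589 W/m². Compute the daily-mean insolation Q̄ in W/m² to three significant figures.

Q̄ ≈ 200 W/m²

cos H₀ = −tan(-40.8°) tan(-18.700°) = -0.2922, H₀ = 1.8673 rad.
Bracket: H₀ sin φ sin δ + cos φ cos δ sin H₀ = 1.8673×-0.65342×-0.32061 + 0.75700×0.94721×0.95637 = 0.391186 + 0.685754 = 1.076940.
Inverse-square distance factor (a/d)² = 0.9943² = 0.988632.
Q̄ = (S₀/π) × 0.988632 × [bracket] = (589/π) × 0.988632 × 1.076940 = 199.6 W/m².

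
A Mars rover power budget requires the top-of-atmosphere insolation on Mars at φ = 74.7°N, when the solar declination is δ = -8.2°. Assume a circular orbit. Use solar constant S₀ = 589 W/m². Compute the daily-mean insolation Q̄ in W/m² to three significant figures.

Q̄ ≈ 15.4 W/m²

cos H₀ = −tan(+74.7°) tan(-8.200°) = 0.5267, H₀ = 1.0160 rad.
Bracket: H₀ sin φ sin δ + cos φ cos δ sin H₀ = 1.0160×0.96456×-0.14263 + 0.26387×0.98978×0.85002 = -0.139776 + 0.222002 = 0.082226.
Q̄ = (S₀/π) × [bracket] = (589/π) × 0.082226 = 15.42 W/m².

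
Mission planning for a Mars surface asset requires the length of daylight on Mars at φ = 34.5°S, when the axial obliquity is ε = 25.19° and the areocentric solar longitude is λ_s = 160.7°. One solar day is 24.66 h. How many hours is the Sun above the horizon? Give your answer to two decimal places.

sin δ = sin 25.19° × sin 160.7° = 0.14067, so δ = +8.087°.
cos H₀ = −tan φ · tan δ = −tan(-34.5°) × tan(+8.087°) = 0.0977, so H₀ = 1.4730 rad = 84.40°.
Daylight = 2H₀/(2π) × 24.66 h = (1.4730/π) × 24.66 = 11.56 h.

11.56 h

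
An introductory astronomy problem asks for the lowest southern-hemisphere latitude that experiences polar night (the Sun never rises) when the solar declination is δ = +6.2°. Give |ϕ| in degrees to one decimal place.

Polar night requires cos h₀ = −tan ϕ tan δ ≥ 1, i.e. tan ϕ tan δ ≤ −1.
The boundary is |tan ϕ| · |tan δ| = 1, so |ϕ| = 90° − |δ| = 90° − 6.2° = 83.8° in the southern hemisphere.

|ϕ| = 83.8°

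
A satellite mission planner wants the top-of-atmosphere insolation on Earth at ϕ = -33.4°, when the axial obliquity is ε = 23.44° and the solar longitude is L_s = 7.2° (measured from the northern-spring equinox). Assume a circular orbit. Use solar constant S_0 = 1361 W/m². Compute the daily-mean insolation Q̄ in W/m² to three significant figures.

Q̄ ≈ 343 W/m²

Solar declination: sin δ = sin ε · sin L_s = sin 23.44° × sin 7.2° = 0.04986, so δ = +2.858°.
cos h₀ = −tan(-33.4°) tan(+2.858°) = 0.0329, h₀ = 1.5379 rad.
Bracket: h₀ sin ϕ sin δ + cos ϕ cos δ sin h₀ = 1.5379×-0.55048×0.04986 + 0.83485×0.99876×0.99946 = -0.042211 + 0.833365 = 0.791154.
Q̄ = (S_0/π) × [bracket] = (1361/π) × 0.791154 = 342.7 W/m².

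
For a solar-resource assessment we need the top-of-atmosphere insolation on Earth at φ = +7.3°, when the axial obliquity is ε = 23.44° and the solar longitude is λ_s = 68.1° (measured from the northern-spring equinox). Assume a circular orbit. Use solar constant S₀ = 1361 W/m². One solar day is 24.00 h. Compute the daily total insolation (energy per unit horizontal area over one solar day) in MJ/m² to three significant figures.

Solar declination: sin δ = sin ε · sin λ_s = sin 23.44° × sin 68.1° = 0.36908, so δ = +21.659°.
cos H₀ = −tan(+7.3°) tan(+21.659°) = -0.0509, H₀ = 1.6217 rad.
Bracket: H₀ sin φ sin δ + cos φ cos δ sin H₀ = 1.6217×0.12706×0.36908 + 0.99189×0.92940×0.99871 = 0.076050 + 0.920673 = 0.996723.
Q̄ = (S₀/π) × [bracket] = (1361/π) × 0.996723 = 431.80 W/m².
Daily total = Q̄ × 24.00 h × 3600 s/h = 431.80 × 24.00 × 3600 / 10⁶ = 37.31 MJ/m².

37.3 MJ/m²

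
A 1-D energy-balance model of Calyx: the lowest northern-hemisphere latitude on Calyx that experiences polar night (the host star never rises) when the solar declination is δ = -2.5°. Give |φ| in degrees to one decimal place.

Polar night requires cos H₀ = −tan φ tan δ ≥ 1, i.e. tan φ tan δ ≤ −1.
The boundary is |tan φ| · |tan δ| = 1, so |φ| = 90° − |δ| = 90° − 2.5° = 87.5° in the northern hemisphere.

|φ| = 87.5°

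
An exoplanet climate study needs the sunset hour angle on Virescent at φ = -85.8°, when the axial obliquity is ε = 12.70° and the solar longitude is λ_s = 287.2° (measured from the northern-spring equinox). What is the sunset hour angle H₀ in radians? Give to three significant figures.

Solar declination: sin δ = sin ε · sin λ_s = sin 12.70° × sin 287.2° = -0.21001, so δ = -12.123°.
Sunrise equation: cos H₀ = −tan φ · tan δ = -2.9251 ≤ −1, so the host star never sets (polar day) and H₀ = π.

H₀ = 3.14 rad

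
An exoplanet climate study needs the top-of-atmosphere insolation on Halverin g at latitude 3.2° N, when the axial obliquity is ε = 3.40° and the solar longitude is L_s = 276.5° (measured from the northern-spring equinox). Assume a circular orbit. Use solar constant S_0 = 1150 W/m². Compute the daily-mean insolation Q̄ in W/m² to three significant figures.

Solar declination: sin δ = sin ε · sin L_s = sin 3.40° × sin 276.5° = -0.05893, so δ = -3.378°.
cos h₀ = −tan(+3.2°) tan(-3.378°) = 0.0033, h₀ = 1.5675 rad.
Bracket: h₀ sin ϕ sin δ + cos ϕ cos δ sin h₀ = 1.5675×0.05582×-0.05893 + 0.99844×0.99826×0.99999 = -0.005156 + 0.996693 = 0.991537.
Q̄ = (S_0/π) × [bracket] = (1150/π) × 0.991537 = 363.0 W/m².

Q̄ ≈ 363 W/m²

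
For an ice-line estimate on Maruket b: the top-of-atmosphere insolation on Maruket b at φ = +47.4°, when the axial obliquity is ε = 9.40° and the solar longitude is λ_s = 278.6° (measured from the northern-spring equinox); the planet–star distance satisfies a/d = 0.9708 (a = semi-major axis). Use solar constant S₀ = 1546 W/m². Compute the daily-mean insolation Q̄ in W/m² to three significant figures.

Solar declination: sin δ = sin ε · sin λ_s = sin 9.40° × sin 278.6° = -0.16149, so δ = -9.293°.
cos H₀ = −tan(+47.4°) tan(-9.293°) = 0.1780, H₀ = 1.3919 rad.
Bracket: H₀ sin φ sin δ + cos φ cos δ sin H₀ = 1.3919×0.73610×-0.16149 + 0.67688×0.98687×0.98404 = -0.165459 + 0.657331 = 0.491872.
Inverse-square distance factor (a/d)² = 0.9708² = 0.942453.
Q̄ = (S₀/π) × 0.942453 × [bracket] = (1546/π) × 0.942453 × 0.491872 = 228.1 W/m².

Q̄ ≈ 228 W/m²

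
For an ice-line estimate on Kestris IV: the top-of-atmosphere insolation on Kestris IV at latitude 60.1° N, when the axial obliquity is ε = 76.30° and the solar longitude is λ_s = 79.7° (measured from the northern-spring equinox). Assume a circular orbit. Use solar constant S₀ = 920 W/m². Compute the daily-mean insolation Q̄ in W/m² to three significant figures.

Solar declination: sin δ = sin ε · sin λ_s = sin 76.30° × sin 79.7° = 0.95589, so δ = +72.919°.
cos H₀ = −tan(+60.1°) tan(+72.919°) = -5.6597 ≤ −1 ⇒ polar day, H₀ = π.
Bracket: H₀ sin φ sin δ + cos φ cos δ sin H₀ = 3.1416×0.86690×0.95589 + 0.49849×0.29372×0.00000 = 2.603322 + 0.000000 = 2.603322.
Q̄ = (S₀/π) × [bracket] = (920/π) × 2.603322 = 762.4 W/m².

Q̄ ≈ 762 W/m²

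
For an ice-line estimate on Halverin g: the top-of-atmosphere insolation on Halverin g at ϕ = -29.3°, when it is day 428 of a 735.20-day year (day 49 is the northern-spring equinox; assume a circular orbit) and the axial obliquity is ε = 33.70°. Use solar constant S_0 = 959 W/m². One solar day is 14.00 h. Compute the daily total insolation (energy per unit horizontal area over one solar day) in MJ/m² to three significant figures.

14.0 MJ/m²

Solar longitude: L_s = 360° × (428 − 49)/735.20 = 185.582°.
sin δ = sin 33.70° × sin 185.582° = -0.05397, so δ = -3.094°.
cos h₀ = −tan(-29.3°) tan(-3.094°) = -0.0303, h₀ = 1.6011 rad.
Bracket: h₀ sin ϕ sin δ + cos ϕ cos δ sin h₀ = 1.6011×-0.48938×-0.05397 + 0.87207×0.99854×0.99954 = 0.042288 + 0.870396 = 0.912684.
Q̄ = (S_0/π) × [bracket] = (959/π) × 0.912684 = 278.61 W/m².
Daily total = Q̄ × 14.00 h × 3600 s/h = 278.61 × 14.00 × 3600 / 10⁶ = 14.04 MJ/m².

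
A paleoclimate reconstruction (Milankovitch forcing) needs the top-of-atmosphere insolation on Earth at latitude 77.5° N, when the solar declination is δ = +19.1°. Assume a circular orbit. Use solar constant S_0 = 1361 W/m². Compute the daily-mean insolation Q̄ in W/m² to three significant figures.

Q̄ ≈ 435 W/m²

cos h₀ = −tan(+77.5°) tan(+19.100°) = -1.5620 ≤ −1 ⇒ polar day, h₀ = π.
Bracket: h₀ sin ϕ sin δ + cos ϕ cos δ sin h₀ = 3.1416×0.97630×0.32722 + 0.21644×0.94495×0.00000 = 1.003631 + 0.000000 = 1.003631.
Q̄ = (S_0/π) × [bracket] = (1361/π) × 1.003631 = 434.8 W/m².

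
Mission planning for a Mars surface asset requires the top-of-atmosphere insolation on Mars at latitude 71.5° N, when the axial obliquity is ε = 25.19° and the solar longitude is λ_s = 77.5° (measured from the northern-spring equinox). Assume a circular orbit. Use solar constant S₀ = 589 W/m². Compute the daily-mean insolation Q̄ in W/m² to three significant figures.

Solar declination: sin δ = sin ε · sin λ_s = sin 25.19° × sin 77.5° = 0.41553, so δ = +24.553°.
cos H₀ = −tan(+71.5°) tan(+24.553°) = -1.3654 ≤ −1 ⇒ polar day, H₀ = π.
Bracket: H₀ sin φ sin δ + cos φ cos δ sin H₀ = 3.1416×0.94832×0.41553 + 0.31730×0.90958×0.00000 = 1.237964 + 0.000000 = 1.237964.
Q̄ = (S₀/π) × [bracket] = (589/π) × 1.237964 = 232.1 W/m².

Q̄ ≈ 232 W/m²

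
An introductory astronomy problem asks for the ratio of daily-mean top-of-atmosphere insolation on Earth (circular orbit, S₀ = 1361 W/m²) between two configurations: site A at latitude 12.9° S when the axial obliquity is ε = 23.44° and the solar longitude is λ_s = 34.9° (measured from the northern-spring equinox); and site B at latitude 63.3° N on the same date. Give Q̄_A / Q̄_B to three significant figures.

Q̄_A / Q̄_B ≈ 1.08

— Configuration A (φ=-12.9°):
Solar declination: sin δ = sin ε · sin λ_s = sin 23.44° × sin 34.9° = 0.22759, so δ = +13.155°.
cos H₀ = −tan(-12.9°) tan(+13.155°) = 0.0535, H₀ = 1.5172 rad.
Bracket: H₀ sin φ sin δ + cos φ cos δ sin H₀ = 1.5172×-0.22325×0.22759 + 0.97476×0.97376×0.99857 = -0.077088 + 0.947825 = 0.870737.
Q̄ = (S₀/π) × [bracket] = (1361/π) × 0.870737 = 377.22 W/m².
— Configuration B (φ=+63.3°):
cos H₀ = −tan(+63.3°) tan(+13.155°) = -0.4647, H₀ = 2.0541 rad.
Bracket: H₀ sin φ sin δ + cos φ cos δ sin H₀ = 2.0541×0.89337×0.22759 + 0.44932×0.97376×0.88546 = 0.417644 + 0.387415 = 0.805059.
Q̄ = (S₀/π) × [bracket] = (1361/π) × 0.805059 = 348.77 W/m².
Ratio Q̄_A / Q̄_B = 377.22 / 348.77 = 1.082.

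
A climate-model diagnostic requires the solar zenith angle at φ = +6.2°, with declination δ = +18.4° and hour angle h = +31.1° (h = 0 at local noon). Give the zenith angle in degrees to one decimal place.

cos θ_z = sin φ sin δ + cos φ cos δ cos h = 0.034090 + 0.807739 = 0.841829.
θ_z = arccos(0.841829) = 32.7°.

θ_z = 32.7°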